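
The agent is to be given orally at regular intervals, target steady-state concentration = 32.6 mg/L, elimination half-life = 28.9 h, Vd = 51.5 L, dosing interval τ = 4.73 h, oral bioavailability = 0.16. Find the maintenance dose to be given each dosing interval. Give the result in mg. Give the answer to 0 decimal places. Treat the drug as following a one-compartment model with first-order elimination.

1190 mg

k = ln2 / t½ = 0.693147 / 28.9 = 0.02398 h⁻¹
CL = k × Vd = 0.02398 × 51.5 = 1.235 L/h
At steady state, F × (Dose/τ) = Css × CL.
Dose = Css × CL × τ / F = 32.6 × 1.235 × 4.73 / 0.16 = 1190 mg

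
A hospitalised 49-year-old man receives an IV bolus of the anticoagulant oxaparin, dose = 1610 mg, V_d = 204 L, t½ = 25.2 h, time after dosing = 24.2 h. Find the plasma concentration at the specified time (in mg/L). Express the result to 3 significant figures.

C₀ = Dose / Vd = 1610 / 204 = 7.892 mg/L
k = ln2 / t½ = 0.693147 / 25.2 = 0.02751 h⁻¹
C = C₀ · e^(−k·t) = 7.892 × e^(−0.02751 × 24.2)
  = 7.892 × 0.5139 = 4.056 mg/L

4.06 mg/L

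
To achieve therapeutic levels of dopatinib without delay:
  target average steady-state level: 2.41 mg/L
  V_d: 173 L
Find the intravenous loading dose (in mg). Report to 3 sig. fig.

LD = Css × Vd = 2.41 × 173 = 416.9 mg

417 mg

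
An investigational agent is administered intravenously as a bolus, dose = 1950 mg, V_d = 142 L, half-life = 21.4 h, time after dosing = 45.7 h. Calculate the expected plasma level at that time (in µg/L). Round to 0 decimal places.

C₀ = Dose / Vd = 1950 / 142 = 13.73 mg/L
k = ln2 / t½ = 0.693147 / 21.4 = 0.03239 h⁻¹
C = C₀ · e^(−k·t) = 13.73 × e^(−0.03239 × 45.7)
  = 13.73 × 0.2276 = 3.125 mg/L
Convert: 3.125 mg/L × 1000 = 3125 µg/L

3125 µg/L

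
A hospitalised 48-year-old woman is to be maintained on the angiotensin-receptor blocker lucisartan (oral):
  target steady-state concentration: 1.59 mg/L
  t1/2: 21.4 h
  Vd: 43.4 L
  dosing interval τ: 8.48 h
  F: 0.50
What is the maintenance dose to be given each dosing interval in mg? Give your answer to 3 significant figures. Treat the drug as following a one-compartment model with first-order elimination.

37.9 mg

k = ln2 / t½ = 0.693147 / 21.4 = 0.03239 h⁻¹
CL = k × Vd = 0.03239 × 43.4 = 1.406 L/h
At steady state, F × (Dose/τ) = Css × CL.
Dose = Css × CL × τ / F = 1.59 × 1.406 × 8.48 / 0.50 = 37.91 mg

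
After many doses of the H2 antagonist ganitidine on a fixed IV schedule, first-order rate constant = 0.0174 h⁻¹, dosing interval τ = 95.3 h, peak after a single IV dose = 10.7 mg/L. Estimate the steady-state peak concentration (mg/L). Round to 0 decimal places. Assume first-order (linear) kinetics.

e^(−kτ) = e^(−0.01740 × 95.3) = 0.1905
Accumulation ratio R = 1 / (1 − e^(−kτ)) = 1 / (1 − 0.1905) = 1.235
Steady-state peak = C₀ × R = 10.7 × 1.235 = 13.21 mg/L

13 mg/L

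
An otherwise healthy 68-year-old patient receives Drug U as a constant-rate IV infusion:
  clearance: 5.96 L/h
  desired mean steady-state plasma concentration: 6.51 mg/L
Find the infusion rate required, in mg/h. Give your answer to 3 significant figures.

At steady state, infusion rate R₀ = Css × CL = 6.51 × 5.960 = 38.80 mg/h

38.8 mg/h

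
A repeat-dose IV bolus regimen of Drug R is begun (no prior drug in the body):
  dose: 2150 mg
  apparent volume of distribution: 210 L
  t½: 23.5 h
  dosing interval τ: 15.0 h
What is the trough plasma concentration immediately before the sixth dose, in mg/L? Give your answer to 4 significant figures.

C₀ per dose = Dose / Vd = 2150 / 210 = 10.24 mg/L
k = ln2 / t½ = 0.693147 / 23.5 = 0.02950 h⁻¹
Fraction remaining after one interval: r = e^(−kτ) = e^(−0.02950 × 15.0) = 0.6424
Before dose 6, 5 doses have been given (aged 1τ, 2τ, 3τ, 4τ, 5τ).
C_trough = C₀ × (r + r² + … + r^5) = C₀ × r(1−r^5)/(1−r)
        = 10.24 × 0.6424 × (1 − 0.1094) / (1 − 0.6424) = 16.38 mg/L

16.38 mg/L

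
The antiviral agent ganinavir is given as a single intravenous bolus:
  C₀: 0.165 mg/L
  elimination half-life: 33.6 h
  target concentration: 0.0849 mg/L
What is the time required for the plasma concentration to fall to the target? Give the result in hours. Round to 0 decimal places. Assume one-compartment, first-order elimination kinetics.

k = ln2 / t½ = 0.693147 / 33.6 = 0.02063 h⁻¹
t = ln(C₀ / C) / k = ln(0.1650 / 0.0849) / 0.02063
  = ln(1.943) / 0.02063 = 0.6642 / 0.02063 = 32.20 h

32 h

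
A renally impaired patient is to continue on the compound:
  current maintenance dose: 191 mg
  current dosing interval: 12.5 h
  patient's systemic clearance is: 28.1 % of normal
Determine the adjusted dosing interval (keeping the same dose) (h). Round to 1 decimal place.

44.5 h

To keep the same average steady-state level, dosing rate must scale with clearance.
CL ratio = 28.1 / 100 = 0.2810
New interval (same dose) = 12.5 / 0.2810 = 44.48 h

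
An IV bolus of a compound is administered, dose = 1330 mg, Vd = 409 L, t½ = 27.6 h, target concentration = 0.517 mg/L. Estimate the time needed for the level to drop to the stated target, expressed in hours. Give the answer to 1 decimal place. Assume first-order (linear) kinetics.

73.2 h

C₀ = Dose / Vd = 1330 / 409 = 3.252 mg/L
k = ln2 / t½ = 0.693147 / 27.6 = 0.02511 h⁻¹
t = ln(C₀ / C) / k = ln(3.252 / 0.517) / 0.02511
  = ln(6.290) / 0.02511 = 1.839 / 0.02511 = 73.24 h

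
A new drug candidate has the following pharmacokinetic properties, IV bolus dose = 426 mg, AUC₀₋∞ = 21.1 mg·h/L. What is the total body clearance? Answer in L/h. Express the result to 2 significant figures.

20 L/h

CL = Dose / AUC = 426 / 21.1 = 20.19 L/h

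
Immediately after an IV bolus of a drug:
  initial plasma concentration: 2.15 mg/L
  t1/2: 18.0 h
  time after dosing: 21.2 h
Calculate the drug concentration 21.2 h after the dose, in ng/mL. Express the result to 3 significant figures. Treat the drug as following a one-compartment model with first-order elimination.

k = ln2 / t½ = 0.693147 / 18.0 = 0.03851 h⁻¹
C = C₀ · e^(−k·t) = 2.150 × e^(−0.03851 × 21.2)
  = 2.150 × 0.4420 = 0.9503 mg/L
Convert: 0.9503 mg/L × 1000 = 950.3 ng/mL

950 ng/mL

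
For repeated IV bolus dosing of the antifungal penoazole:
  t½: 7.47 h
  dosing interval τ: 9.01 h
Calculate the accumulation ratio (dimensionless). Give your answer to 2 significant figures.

k = ln2 / t½ = 0.693147 / 7.47 = 0.09279 h⁻¹
e^(−kτ) = e^(−0.09279 × 9.01) = 0.4334
Accumulation ratio R = 1 / (1 − e^(−kτ)) = 1 / (1 − 0.4334) = 1.765

1.8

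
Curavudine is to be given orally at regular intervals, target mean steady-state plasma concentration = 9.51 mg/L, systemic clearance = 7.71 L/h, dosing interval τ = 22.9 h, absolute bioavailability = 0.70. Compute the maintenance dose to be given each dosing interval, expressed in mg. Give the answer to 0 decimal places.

2399 mg

At steady state, F × (Dose/τ) = Css × CL.
Dose = Css × CL × τ / F = 9.51 × 7.710 × 22.9 / 0.70 = 2399 mg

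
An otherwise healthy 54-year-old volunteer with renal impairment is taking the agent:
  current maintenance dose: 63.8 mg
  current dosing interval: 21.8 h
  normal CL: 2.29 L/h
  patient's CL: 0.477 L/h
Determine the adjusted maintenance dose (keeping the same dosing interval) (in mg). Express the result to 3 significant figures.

13.3 mg

To keep the same average steady-state level, dosing rate must scale with clearance.
CL ratio = 0.477 / 2.29 = 0.2083
New dose (same interval) = 63.8 × 0.2083 = 13.29 mg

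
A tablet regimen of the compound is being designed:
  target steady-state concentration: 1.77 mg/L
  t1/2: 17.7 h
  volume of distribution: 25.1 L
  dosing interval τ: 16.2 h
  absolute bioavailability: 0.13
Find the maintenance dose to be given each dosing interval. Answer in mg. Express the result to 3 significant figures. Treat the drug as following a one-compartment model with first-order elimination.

k = ln2 / t½ = 0.693147 / 17.7 = 0.03916 h⁻¹
CL = k × Vd = 0.03916 × 25.1 = 0.9829 L/h
At steady state, F × (Dose/τ) = Css × CL.
Dose = Css × CL × τ / F = 1.77 × 0.9829 × 16.2 / 0.13 = 216.8 mg

217 mg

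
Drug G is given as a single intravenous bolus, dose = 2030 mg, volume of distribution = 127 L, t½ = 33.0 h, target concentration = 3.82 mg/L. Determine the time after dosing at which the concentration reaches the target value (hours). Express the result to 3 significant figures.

68.1 h

C₀ = Dose / Vd = 2030 / 127 = 15.98 mg/L
k = ln2 / t½ = 0.693147 / 33.0 = 0.02100 h⁻¹
t = ln(C₀ / C) / k = ln(15.98 / 3.82) / 0.02100
  = ln(4.183) / 0.02100 = 1.431 / 0.02100 = 68.14 h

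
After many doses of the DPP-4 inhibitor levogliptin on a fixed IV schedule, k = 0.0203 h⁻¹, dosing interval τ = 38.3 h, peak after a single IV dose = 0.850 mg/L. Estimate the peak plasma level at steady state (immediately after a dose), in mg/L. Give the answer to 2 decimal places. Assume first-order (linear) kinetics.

1.57 mg/L

e^(−kτ) = e^(−0.02030 × 38.3) = 0.4596
Accumulation ratio R = 1 / (1 − e^(−kτ)) = 1 / (1 − 0.4596) = 1.850
Steady-state peak = C₀ × R = 0.850 × 1.850 = 1.573 mg/L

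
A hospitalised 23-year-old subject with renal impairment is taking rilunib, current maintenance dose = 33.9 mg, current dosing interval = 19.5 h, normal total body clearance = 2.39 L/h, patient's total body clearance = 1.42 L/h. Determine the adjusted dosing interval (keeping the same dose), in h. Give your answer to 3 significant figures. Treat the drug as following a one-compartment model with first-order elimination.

To keep the same average steady-state level, dosing rate must scale with clearance.
CL ratio = 1.42 / 2.39 = 0.5941
New interval (same dose) = 19.5 / 0.5941 = 32.82 h

32.8 h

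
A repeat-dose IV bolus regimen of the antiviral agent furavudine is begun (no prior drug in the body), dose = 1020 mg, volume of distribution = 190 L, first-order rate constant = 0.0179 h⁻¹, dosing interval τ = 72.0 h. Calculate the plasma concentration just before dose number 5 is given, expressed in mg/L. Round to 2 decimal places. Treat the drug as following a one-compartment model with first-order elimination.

C₀ per dose = Dose / Vd = 1020 / 190 = 5.368 mg/L
Fraction remaining after one interval: r = e^(−kτ) = e^(−0.01790 × 72.0) = 0.2756
Before dose 5, 4 doses have been given (aged 1τ, 2τ, 3τ, 4τ).
C_trough = C₀ × (r + r² + … + r^4) = C₀ × r(1−r^4)/(1−r)
        = 5.368 × 0.2756 × (1 − 0.005769) / (1 − 0.2756) = 2.030 mg/L

2.03 mg/L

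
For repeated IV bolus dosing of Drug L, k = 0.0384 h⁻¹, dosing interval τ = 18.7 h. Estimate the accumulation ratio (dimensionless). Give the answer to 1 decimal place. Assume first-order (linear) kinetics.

2.0

e^(−kτ) = e^(−0.03840 × 18.7) = 0.4877
Accumulation ratio R = 1 / (1 − e^(−kτ)) = 1 / (1 − 0.4877) = 1.952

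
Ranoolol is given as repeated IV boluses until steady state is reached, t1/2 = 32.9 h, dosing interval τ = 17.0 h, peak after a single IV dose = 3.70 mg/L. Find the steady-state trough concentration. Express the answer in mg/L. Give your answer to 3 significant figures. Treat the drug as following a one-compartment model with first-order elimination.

k = ln2 / t½ = 0.693147 / 32.9 = 0.02107 h⁻¹
e^(−kτ) = e^(−0.02107 × 17.0) = 0.6989
Accumulation ratio R = 1 / (1 − e^(−kτ)) = 1 / (1 − 0.6989) = 3.321
Steady-state trough = C₀ × R × e^(−kτ) = 3.70 × 3.321 × 0.6989 = 8.588 mg/L

8.59 mg/L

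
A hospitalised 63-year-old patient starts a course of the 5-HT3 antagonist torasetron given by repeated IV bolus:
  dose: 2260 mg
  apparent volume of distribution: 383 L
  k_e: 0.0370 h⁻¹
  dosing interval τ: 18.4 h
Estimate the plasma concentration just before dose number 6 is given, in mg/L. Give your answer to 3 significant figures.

5.85 mg/L

C₀ per dose = Dose / Vd = 2260 / 383 = 5.901 mg/L
Fraction remaining after one interval: r = e^(−kτ) = e^(−0.03700 × 18.4) = 0.5062
Before dose 6, 5 doses have been given (aged 1τ, 2τ, 3τ, 4τ, 5τ).
C_trough = C₀ × (r + r² + … + r^5) = C₀ × r(1−r^5)/(1−r)
        = 5.901 × 0.5062 × (1 − 0.03324) / (1 − 0.5062) = 5.848 mg/L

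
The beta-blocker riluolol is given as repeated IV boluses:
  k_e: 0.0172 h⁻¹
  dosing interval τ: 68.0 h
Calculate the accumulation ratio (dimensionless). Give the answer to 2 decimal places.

e^(−kτ) = e^(−0.01720 × 68.0) = 0.3105
Accumulation ratio R = 1 / (1 − e^(−kτ)) = 1 / (1 − 0.3105) = 1.450

1.45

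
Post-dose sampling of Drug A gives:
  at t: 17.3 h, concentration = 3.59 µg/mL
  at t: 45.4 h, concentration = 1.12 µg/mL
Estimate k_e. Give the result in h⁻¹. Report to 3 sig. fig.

k = ln(C₁/C₂) / (t₂ − t₁) = ln(3.59/1.12) / (45.4 − 17.3)
  = 1.165 / 28.10 = 0.04146 h⁻¹

0.0415 h⁻¹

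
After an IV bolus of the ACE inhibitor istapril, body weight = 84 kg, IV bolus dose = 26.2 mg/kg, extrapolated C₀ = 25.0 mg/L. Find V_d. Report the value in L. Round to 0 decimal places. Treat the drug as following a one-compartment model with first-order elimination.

Dose = 26.2 × 84 = 2201 mg
Vd = Dose / C₀ = 2201 / 25.0 = 88.04 L

88 L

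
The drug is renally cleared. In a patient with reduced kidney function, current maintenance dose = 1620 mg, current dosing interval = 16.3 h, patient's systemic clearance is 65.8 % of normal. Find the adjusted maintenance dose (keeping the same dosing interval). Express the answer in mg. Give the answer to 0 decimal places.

To keep the same average steady-state level, dosing rate must scale with clearance.
CL ratio = 65.8 / 100 = 0.6580
New dose (same interval) = 1620 × 0.6580 = 1066 mg

1066 mg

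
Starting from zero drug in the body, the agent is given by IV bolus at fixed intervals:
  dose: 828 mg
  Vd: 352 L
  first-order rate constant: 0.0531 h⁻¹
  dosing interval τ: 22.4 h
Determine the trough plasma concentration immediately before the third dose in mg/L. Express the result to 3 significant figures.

0.934 mg/L

C₀ per dose = Dose / Vd = 828 / 352 = 2.352 mg/L
Fraction remaining after one interval: r = e^(−kτ) = e^(−0.05310 × 22.4) = 0.3044
Before dose 3, 2 doses have been given (aged 1τ, 2τ).
C_trough = C₀ × (r + r²) = 2.352 × (0.3044 + 0.09266) = 0.9339 mg/L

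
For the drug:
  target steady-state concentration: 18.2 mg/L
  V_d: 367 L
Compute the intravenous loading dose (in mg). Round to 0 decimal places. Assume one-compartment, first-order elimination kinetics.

6679 mg

LD = Css × Vd = 18.2 × 367 = 6679 mg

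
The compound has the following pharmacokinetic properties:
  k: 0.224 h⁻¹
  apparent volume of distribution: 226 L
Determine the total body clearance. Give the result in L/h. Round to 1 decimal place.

50.6 L/h

CL = k × Vd = 0.224 × 226 = 50.62 L/h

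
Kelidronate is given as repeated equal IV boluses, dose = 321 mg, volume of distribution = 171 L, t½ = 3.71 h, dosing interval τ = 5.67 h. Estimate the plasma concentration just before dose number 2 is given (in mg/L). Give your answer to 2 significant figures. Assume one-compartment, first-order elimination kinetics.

0.65 mg/L

C₀ per dose = Dose / Vd = 321 / 171 = 1.877 mg/L
k = ln2 / t½ = 0.693147 / 3.71 = 0.1868 h⁻¹
Fraction remaining after one interval: r = e^(−kτ) = e^(−0.1868 × 5.67) = 0.3467
Before dose 2, 1 dose has been given (aged 1τ).
C_trough = C₀ × r = 1.877 × 0.3467 = 0.6508 mg/L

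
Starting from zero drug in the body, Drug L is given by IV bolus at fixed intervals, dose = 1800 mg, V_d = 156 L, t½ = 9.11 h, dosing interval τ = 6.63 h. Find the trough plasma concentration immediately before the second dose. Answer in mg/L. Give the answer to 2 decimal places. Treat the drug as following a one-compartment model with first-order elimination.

C₀ per dose = Dose / Vd = 1800 / 156 = 11.54 mg/L
k = ln2 / t½ = 0.693147 / 9.11 = 0.07609 h⁻¹
Fraction remaining after one interval: r = e^(−kτ) = e^(−0.07609 × 6.63) = 0.6038
Before dose 2, 1 dose has been given (aged 1τ).
C_trough = C₀ × r = 11.54 × 0.6038 = 6.968 mg/L

6.97 mg/L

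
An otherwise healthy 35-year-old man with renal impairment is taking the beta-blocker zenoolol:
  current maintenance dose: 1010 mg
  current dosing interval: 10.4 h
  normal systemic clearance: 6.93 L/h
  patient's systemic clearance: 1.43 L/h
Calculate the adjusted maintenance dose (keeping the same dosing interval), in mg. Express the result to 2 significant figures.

To keep the same average steady-state level, dosing rate must scale with clearance.
CL ratio = 1.43 / 6.93 = 0.2063
New dose (same interval) = 1010 × 0.2063 = 208.4 mg

210 mg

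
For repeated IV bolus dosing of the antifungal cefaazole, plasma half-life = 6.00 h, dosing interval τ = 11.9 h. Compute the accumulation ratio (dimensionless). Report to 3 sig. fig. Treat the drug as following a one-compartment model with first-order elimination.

1.34

k = ln2 / t½ = 0.693147 / 6.00 = 0.1155 h⁻¹
e^(−kτ) = e^(−0.1155 × 11.9) = 0.2530
Accumulation ratio R = 1 / (1 − e^(−kτ)) = 1 / (1 − 0.2530) = 1.339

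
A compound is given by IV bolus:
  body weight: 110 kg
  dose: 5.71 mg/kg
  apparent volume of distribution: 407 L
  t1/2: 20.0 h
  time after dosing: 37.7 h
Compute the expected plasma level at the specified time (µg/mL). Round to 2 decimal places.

Total dose = 5.71 × 110 = 628.1 mg
C₀ = Dose / Vd = 628.1 / 407 = 1.543 mg/L
k = ln2 / t½ = 0.693147 / 20.0 = 0.03466 h⁻¹
C = C₀ · e^(−k·t) = 1.543 × e^(−0.03466 × 37.7)
  = 1.543 × 0.2707 = 0.4177 mg/L
(0.4177 mg/L = 0.4177 µg/mL)

0.42 µg/mL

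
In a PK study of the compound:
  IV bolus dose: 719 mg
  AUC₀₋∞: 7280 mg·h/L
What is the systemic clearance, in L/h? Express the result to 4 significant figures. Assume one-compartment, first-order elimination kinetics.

0.09876 L/h

CL = Dose / AUC = 719 / 7280 = 0.09876 L/h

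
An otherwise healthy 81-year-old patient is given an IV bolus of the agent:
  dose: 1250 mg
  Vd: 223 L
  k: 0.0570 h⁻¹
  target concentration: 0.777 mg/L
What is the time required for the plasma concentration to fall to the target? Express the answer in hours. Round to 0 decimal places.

35 h

C₀ = Dose / Vd = 1250 / 223 = 5.605 mg/L
t = ln(C₀ / C) / k = ln(5.605 / 0.777) / 0.05700
  = ln(7.214) / 0.05700 = 1.976 / 0.05700 = 34.67 h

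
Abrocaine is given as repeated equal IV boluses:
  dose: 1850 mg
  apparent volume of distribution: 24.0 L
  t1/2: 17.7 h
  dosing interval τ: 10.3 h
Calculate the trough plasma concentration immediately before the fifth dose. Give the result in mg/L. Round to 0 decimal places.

124 mg/L

C₀ per dose = Dose / Vd = 1850 / 24.0 = 77.08 mg/L
k = ln2 / t½ = 0.693147 / 17.7 = 0.03916 h⁻¹
Fraction remaining after one interval: r = e^(−kτ) = e^(−0.03916 × 10.3) = 0.6681
Before dose 5, 4 doses have been given (aged 1τ, 2τ, 3τ, 4τ).
C_trough = C₀ × (r + r² + … + r^4) = C₀ × r(1−r^4)/(1−r)
        = 77.08 × 0.6681 × (1 − 0.1992) / (1 − 0.6681) = 124.3 mg/L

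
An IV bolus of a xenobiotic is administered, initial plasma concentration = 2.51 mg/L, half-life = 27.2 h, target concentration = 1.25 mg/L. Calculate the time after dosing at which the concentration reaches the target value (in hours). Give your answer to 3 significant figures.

27.4 h

k = ln2 / t½ = 0.693147 / 27.2 = 0.02548 h⁻¹
t = ln(C₀ / C) / k = ln(2.510 / 1.25) / 0.02548
  = ln(2.008) / 0.02548 = 0.6971 / 0.02548 = 27.36 h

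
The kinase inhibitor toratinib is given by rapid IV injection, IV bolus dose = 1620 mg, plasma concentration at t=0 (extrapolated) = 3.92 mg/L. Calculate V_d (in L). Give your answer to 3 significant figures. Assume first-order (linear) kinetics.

413 L

Vd = Dose / C₀ = 1620 / 3.92 = 413.3 L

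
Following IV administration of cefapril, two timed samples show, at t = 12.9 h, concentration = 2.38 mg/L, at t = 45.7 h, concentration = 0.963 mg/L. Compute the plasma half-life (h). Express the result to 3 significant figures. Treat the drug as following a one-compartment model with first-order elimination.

k = ln(C₁/C₂) / (t₂ − t₁) = ln(2.38/0.963) / (45.7 − 12.9)
  = 0.9048 / 32.80 = 0.02759 h⁻¹
t½ = ln2 / k = 0.693147 / 0.02759 = 25.12 h

25.1 h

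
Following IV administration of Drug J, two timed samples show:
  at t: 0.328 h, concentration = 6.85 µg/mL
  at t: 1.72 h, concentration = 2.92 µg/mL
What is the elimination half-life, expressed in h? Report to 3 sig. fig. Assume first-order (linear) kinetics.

k = ln(C₁/C₂) / (t₂ − t₁) = ln(6.85/2.92) / (1.72 − 0.328)
  = 0.8527 / 1.392 = 0.6126 h⁻¹
t½ = ln2 / k = 0.693147 / 0.6126 = 1.131 h

1.13 h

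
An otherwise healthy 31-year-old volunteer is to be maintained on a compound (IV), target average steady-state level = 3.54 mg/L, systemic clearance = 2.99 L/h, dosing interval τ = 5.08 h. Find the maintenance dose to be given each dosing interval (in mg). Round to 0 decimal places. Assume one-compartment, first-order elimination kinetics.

At steady state, Dose/τ = Css × CL.
Dose = Css × CL × τ = 3.54 × 2.990 × 5.08 = 53.77 mg

54 mg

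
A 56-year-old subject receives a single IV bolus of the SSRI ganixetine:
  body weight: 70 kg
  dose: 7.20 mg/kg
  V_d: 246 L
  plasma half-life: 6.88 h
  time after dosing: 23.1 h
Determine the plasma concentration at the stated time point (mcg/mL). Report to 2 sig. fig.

0.20 mcg/mL

Total dose = 7.20 × 70 = 504.0 mg
C₀ = Dose / Vd = 504.0 / 246 = 2.049 mg/L
k = ln2 / t½ = 0.693147 / 6.88 = 0.1007 h⁻¹
C = C₀ · e^(−k·t) = 2.049 × e^(−0.1007 × 23.1)
  = 2.049 × 0.09767 = 0.2001 mg/L
(0.2001 mg/L = 0.2001 mcg/mL)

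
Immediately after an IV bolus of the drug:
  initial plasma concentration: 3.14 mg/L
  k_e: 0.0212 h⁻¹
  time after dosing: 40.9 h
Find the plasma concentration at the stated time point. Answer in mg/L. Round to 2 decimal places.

C = C₀ · e^(−k·t) = 3.140 × e^(−0.02120 × 40.9)
  = 3.140 × 0.4202 = 1.319 mg/L

1.32 mg/L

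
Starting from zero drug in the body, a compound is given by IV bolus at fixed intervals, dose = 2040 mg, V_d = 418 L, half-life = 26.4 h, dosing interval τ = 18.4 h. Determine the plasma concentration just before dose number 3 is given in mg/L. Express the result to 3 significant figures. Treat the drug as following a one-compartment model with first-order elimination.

4.87 mg/L

C₀ per dose = Dose / Vd = 2040 / 418 = 4.880 mg/L
k = ln2 / t½ = 0.693147 / 26.4 = 0.02626 h⁻¹
Fraction remaining after one interval: r = e^(−kτ) = e^(−0.02626 × 18.4) = 0.6168
Before dose 3, 2 doses have been given (aged 1τ, 2τ).
C_trough = C₀ × (r + r²) = 4.880 × (0.6168 + 0.3804) = 4.866 mg/L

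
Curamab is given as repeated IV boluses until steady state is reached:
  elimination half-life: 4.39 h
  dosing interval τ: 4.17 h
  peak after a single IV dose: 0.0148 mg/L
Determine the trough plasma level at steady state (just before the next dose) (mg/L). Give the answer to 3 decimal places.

k = ln2 / t½ = 0.693147 / 4.39 = 0.1579 h⁻¹
e^(−kτ) = e^(−0.1579 × 4.17) = 0.5177
Accumulation ratio R = 1 / (1 − e^(−kτ)) = 1 / (1 − 0.5177) = 2.073
Steady-state trough = C₀ × R × e^(−kτ) = 0.0148 × 2.073 × 0.5177 = 0.01588 mg/L

0.016 mg/L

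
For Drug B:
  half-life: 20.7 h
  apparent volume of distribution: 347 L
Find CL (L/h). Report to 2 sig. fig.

12 L/h

k = ln2 / t½ = 0.693147 / 20.7 = 0.03349 h⁻¹
CL = k × Vd = 0.03349 × 347 = 11.62 L/h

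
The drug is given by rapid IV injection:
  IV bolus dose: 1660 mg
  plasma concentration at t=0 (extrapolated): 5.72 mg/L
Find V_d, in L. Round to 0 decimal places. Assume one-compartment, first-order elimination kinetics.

Vd = Dose / C₀ = 1660 / 5.72 = 290.2 L

290 L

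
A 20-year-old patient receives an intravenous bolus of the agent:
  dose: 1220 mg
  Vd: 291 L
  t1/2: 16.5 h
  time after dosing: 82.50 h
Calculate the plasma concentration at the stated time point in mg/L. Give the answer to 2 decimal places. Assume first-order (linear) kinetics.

0.13 mg/L

C₀ = Dose / Vd = 1220 / 291 = 4.192 mg/L
k = ln2 / t½ = 0.693147 / 16.5 = 0.04201 h⁻¹
t / t½ = 82.50 / 16.5 = 5 half-lives
C = C₀ × (1/2)^5 = 4.192 × 0.03125 = 0.1310 mg/L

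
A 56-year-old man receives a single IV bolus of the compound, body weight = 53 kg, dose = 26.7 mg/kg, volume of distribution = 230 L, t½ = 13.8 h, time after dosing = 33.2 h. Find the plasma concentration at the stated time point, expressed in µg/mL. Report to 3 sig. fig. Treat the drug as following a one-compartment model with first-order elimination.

1.16 µg/mL

Total dose = 26.7 × 53 = 1415 mg
C₀ = Dose / Vd = 1415 / 230 = 6.152 mg/L
k = ln2 / t½ = 0.693147 / 13.8 = 0.05023 h⁻¹
C = C₀ · e^(−k·t) = 6.152 × e^(−0.05023 × 33.2)
  = 6.152 × 0.1887 = 1.161 mg/L
(1.161 mg/L = 1.161 µg/mL)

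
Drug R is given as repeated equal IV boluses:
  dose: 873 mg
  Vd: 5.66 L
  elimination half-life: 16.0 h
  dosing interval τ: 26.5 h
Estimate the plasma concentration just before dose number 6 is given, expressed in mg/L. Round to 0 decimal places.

C₀ per dose = Dose / Vd = 873 / 5.66 = 154.2 mg/L
k = ln2 / t½ = 0.693147 / 16.0 = 0.04332 h⁻¹
Fraction remaining after one interval: r = e^(−kτ) = e^(−0.04332 × 26.5) = 0.3173
Before dose 6, 5 doses have been given (aged 1τ, 2τ, 3τ, 4τ, 5τ).
C_trough = C₀ × (r + r² + … + r^5) = C₀ × r(1−r^5)/(1−r)
        = 154.2 × 0.3173 × (1 − 0.003216) / (1 − 0.3173) = 71.44 mg/L

71 mg/L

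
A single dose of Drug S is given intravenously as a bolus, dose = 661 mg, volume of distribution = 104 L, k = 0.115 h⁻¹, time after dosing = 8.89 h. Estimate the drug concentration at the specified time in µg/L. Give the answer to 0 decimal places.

2286 µg/L

C₀ = Dose / Vd = 661.0 / 104 = 6.356 mg/L
C = C₀ · e^(−k·t) = 6.356 × e^(−0.1150 × 8.89)
  = 6.356 × 0.3597 = 2.286 mg/L
Convert: 2.286 mg/L × 1000 = 2286 µg/L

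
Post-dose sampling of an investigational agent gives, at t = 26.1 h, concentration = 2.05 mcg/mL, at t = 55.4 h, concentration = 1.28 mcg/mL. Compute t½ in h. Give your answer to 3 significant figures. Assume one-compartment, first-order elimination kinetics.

k = ln(C₁/C₂) / (t₂ − t₁) = ln(2.05/1.28) / (55.4 − 26.1)
  = 0.4710 / 29.30 = 0.01608 h⁻¹
t½ = ln2 / k = 0.693147 / 0.01608 = 43.11 h

43.1 h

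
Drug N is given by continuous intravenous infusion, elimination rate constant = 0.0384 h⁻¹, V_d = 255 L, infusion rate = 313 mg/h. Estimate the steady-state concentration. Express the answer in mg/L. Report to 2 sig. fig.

CL = k × Vd = 0.03840 × 255 = 9.792 L/h
At steady state Css = R₀ / CL = 313 / 9.792 = 31.96 mg/L

32 mg/L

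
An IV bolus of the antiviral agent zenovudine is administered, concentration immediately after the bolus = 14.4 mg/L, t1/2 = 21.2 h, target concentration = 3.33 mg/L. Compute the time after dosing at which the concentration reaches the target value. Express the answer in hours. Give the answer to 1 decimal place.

k = ln2 / t½ = 0.693147 / 21.2 = 0.03270 h⁻¹
t = ln(C₀ / C) / k = ln(14.40 / 3.33) / 0.03270
  = ln(4.324) / 0.03270 = 1.464 / 0.03270 = 44.77 h

44.8 h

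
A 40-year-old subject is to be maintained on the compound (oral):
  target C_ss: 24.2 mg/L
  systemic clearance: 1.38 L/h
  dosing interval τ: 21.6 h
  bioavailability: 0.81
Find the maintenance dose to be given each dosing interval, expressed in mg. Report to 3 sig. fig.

At steady state, F × (Dose/τ) = Css × CL.
Dose = Css × CL × τ / F = 24.2 × 1.380 × 21.6 / 0.81 = 890.6 mg

891 mg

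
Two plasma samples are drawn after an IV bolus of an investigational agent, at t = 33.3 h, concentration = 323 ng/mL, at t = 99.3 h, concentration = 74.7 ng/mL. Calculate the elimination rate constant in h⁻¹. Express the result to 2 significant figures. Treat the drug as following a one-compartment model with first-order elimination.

0.022 h⁻¹

k = ln(C₁/C₂) / (t₂ − t₁) = ln(323/74.7) / (99.3 − 33.3)
  = 1.464 / 66.00 = 0.02218 h⁻¹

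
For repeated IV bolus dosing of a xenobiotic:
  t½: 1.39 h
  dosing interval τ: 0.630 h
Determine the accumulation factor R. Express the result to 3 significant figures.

k = ln2 / t½ = 0.693147 / 1.39 = 0.4987 h⁻¹
e^(−kτ) = e^(−0.4987 × 0.630) = 0.7304
Accumulation ratio R = 1 / (1 − e^(−kτ)) = 1 / (1 − 0.7304) = 3.709

3.71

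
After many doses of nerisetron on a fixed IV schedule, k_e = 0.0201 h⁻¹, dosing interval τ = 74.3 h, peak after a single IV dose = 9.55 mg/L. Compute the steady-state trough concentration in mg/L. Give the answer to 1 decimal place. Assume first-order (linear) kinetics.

e^(−kτ) = e^(−0.02010 × 74.3) = 0.2246
Accumulation ratio R = 1 / (1 − e^(−kτ)) = 1 / (1 − 0.2246) = 1.290
Steady-state trough = C₀ × R × e^(−kτ) = 9.55 × 1.290 × 0.2246 = 2.767 mg/L

2.8 mg/L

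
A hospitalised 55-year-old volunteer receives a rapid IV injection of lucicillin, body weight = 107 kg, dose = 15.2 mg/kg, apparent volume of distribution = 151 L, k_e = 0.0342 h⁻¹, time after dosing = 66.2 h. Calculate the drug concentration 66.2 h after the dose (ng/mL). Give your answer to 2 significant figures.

1100 ng/mL

Total dose = 15.2 × 107 = 1626 mg
C₀ = Dose / Vd = 1626 / 151 = 10.77 mg/L
C = C₀ · e^(−k·t) = 10.77 × e^(−0.03420 × 66.2)
  = 10.77 × 0.1039 = 1.119 mg/L
Convert: 1.119 mg/L × 1000 = 1119 ng/mL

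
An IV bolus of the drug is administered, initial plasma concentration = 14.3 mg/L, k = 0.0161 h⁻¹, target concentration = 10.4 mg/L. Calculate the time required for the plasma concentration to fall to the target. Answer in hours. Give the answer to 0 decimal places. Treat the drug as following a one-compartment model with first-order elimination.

t = ln(C₀ / C) / k = ln(14.30 / 10.4) / 0.01610
  = ln(1.375) / 0.01610 = 0.3185 / 0.01610 = 19.78 h

20 h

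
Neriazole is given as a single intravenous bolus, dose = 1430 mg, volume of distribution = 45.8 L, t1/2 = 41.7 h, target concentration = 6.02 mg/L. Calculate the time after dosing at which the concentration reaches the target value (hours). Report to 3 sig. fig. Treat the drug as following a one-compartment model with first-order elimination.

C₀ = Dose / Vd = 1430 / 45.8 = 31.22 mg/L
k = ln2 / t½ = 0.693147 / 41.7 = 0.01662 h⁻¹
t = ln(C₀ / C) / k = ln(31.22 / 6.02) / 0.01662
  = ln(5.186) / 0.01662 = 1.646 / 0.01662 = 99.04 h

99.0 h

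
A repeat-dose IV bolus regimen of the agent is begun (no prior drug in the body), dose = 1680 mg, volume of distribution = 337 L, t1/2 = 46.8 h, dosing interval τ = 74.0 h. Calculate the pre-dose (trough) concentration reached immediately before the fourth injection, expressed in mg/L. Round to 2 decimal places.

C₀ per dose = Dose / Vd = 1680 / 337 = 4.985 mg/L
k = ln2 / t½ = 0.693147 / 46.8 = 0.01481 h⁻¹
Fraction remaining after one interval: r = e^(−kτ) = e^(−0.01481 × 74.0) = 0.3342
Before dose 4, 3 doses have been given (aged 1τ, 2τ, 3τ).
C_trough = C₀ × (r + r² + … + r^3) = C₀ × r(1−r^3)/(1−r)
        = 4.985 × 0.3342 × (1 − 0.03733) / (1 − 0.3342) = 2.409 mg/L

2.41 mg/L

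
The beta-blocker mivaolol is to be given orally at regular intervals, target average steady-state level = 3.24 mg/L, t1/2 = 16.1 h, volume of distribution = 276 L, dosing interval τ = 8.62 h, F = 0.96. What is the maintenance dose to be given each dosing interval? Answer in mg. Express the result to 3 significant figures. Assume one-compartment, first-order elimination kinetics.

k = ln2 / t½ = 0.693147 / 16.1 = 0.04305 h⁻¹
CL = k × Vd = 0.04305 × 276 = 11.88 L/h
At steady state, F × (Dose/τ) = Css × CL.
Dose = Css × CL × τ / F = 3.24 × 11.88 × 8.62 / 0.96 = 345.6 mg

346 mg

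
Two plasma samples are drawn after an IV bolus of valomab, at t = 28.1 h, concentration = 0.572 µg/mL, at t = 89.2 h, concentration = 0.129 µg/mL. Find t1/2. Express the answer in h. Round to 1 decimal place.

k = ln(C₁/C₂) / (t₂ − t₁) = ln(0.572/0.129) / (89.2 − 28.1)
  = 1.489 / 61.10 = 0.02437 h⁻¹
t½ = ln2 / k = 0.693147 / 0.02437 = 28.44 h

28.4 h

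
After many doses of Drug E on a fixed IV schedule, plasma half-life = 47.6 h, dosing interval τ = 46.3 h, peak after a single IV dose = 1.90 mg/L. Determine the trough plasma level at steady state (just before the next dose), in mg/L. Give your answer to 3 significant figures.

1.97 mg/L

k = ln2 / t½ = 0.693147 / 47.6 = 0.01456 h⁻¹
e^(−kτ) = e^(−0.01456 × 46.3) = 0.5096
Accumulation ratio R = 1 / (1 − e^(−kτ)) = 1 / (1 − 0.5096) = 2.039
Steady-state trough = C₀ × R × e^(−kτ) = 1.90 × 2.039 × 0.5096 = 1.974 mg/L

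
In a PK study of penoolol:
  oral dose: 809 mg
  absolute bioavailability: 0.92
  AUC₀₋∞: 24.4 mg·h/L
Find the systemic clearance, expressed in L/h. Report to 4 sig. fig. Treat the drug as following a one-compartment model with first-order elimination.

CL = F·Dose / AUC = 0.92 × 809 / 24.4 = 30.50 L/h

30.50 L/h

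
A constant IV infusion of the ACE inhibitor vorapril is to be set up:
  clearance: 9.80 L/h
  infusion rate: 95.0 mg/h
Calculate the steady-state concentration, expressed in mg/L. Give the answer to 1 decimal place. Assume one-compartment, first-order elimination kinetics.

At steady state Css = R₀ / CL = 95.0 / 9.800 = 9.694 mg/L

9.7 mg/L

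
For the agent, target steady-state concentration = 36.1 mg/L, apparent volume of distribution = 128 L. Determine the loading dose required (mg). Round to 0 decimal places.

LD = Css × Vd = 36.1 × 128 = 4621 mg

4621 mg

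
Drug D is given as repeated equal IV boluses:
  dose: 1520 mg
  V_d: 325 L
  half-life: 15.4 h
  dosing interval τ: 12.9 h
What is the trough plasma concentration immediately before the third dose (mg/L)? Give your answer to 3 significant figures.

C₀ per dose = Dose / Vd = 1520 / 325 = 4.677 mg/L
k = ln2 / t½ = 0.693147 / 15.4 = 0.04501 h⁻¹
Fraction remaining after one interval: r = e^(−kτ) = e^(−0.04501 × 12.9) = 0.5595
Before dose 3, 2 doses have been given (aged 1τ, 2τ).
C_trough = C₀ × (r + r²) = 4.677 × (0.5595 + 0.3130) = 4.081 mg/L

4.08 mg/L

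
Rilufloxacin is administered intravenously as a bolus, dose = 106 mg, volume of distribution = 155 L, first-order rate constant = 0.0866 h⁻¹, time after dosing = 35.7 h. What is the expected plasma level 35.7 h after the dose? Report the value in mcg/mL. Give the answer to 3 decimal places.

C₀ = Dose / Vd = 106.0 / 155 = 0.6839 mg/L
C = C₀ · e^(−k·t) = 0.6839 × e^(−0.08660 × 35.7)
  = 0.6839 × 0.04543 = 0.03107 mg/L
(0.03107 mg/L = 0.03107 mcg/mL)

0.031 mcg/mL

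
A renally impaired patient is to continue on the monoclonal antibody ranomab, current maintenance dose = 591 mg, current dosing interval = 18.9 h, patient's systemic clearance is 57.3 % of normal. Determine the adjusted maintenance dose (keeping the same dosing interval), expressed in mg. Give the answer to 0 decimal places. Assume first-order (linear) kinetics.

To keep the same average steady-state level, dosing rate must scale with clearance.
CL ratio = 57.3 / 100 = 0.5730
New dose (same interval) = 591 × 0.5730 = 338.6 mg

339 mg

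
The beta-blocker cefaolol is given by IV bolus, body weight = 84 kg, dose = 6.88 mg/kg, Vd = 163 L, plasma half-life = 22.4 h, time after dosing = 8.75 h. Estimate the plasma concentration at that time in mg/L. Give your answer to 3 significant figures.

2.70 mg/L

Total dose = 6.88 × 84 = 577.9 mg
C₀ = Dose / Vd = 577.9 / 163 = 3.545 mg/L
k = ln2 / t½ = 0.693147 / 22.4 = 0.03094 h⁻¹
C = C₀ · e^(−k·t) = 3.545 × e^(−0.03094 × 8.75)
  = 3.545 × 0.7628 = 2.704 mg/L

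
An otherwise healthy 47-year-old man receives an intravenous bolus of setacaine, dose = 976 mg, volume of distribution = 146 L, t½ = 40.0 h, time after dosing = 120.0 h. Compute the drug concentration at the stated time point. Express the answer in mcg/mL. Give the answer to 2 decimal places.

0.84 mcg/mL

C₀ = Dose / Vd = 976.0 / 146 = 6.685 mg/L
k = ln2 / t½ = 0.693147 / 40.0 = 0.01733 h⁻¹
t / t½ = 120.0 / 40.0 = 3 half-lives
C = C₀ × (1/2)^3 = 6.685 × 0.1250 = 0.8356 mg/L
(0.8356 mg/L = 0.8356 mcg/mL)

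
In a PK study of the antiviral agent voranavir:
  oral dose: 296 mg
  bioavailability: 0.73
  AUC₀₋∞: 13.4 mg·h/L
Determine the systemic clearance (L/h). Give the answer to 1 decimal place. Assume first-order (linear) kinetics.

16.1 L/h

CL = F·Dose / AUC = 0.73 × 296 / 13.4 = 16.13 L/h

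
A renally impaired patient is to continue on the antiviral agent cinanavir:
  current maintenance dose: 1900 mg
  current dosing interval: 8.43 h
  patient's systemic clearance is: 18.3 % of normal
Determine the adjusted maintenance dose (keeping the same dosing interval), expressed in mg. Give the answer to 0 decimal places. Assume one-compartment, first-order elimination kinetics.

348 mg

To keep the same average steady-state level, dosing rate must scale with clearance.
CL ratio = 18.3 / 100 = 0.1830
New dose (same interval) = 1900 × 0.1830 = 347.7 mg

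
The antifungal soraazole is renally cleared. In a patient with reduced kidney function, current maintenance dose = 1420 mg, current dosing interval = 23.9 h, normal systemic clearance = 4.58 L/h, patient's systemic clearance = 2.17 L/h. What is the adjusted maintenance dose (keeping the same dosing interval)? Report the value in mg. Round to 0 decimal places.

To keep the same average steady-state level, dosing rate must scale with clearance.
CL ratio = 2.17 / 4.58 = 0.4738
New dose (same interval) = 1420 × 0.4738 = 672.8 mg

673 mg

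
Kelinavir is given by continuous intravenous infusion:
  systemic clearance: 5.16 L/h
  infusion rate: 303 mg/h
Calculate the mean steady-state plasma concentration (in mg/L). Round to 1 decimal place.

At steady state Css = R₀ / CL = 303 / 5.160 = 58.72 mg/L

58.7 mg/L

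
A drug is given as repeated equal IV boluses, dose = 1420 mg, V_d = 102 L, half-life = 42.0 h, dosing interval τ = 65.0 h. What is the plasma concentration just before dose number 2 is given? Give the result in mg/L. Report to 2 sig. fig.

C₀ per dose = Dose / Vd = 1420 / 102 = 13.92 mg/L
k = ln2 / t½ = 0.693147 / 42.0 = 0.01650 h⁻¹
Fraction remaining after one interval: r = e^(−kτ) = e^(−0.01650 × 65.0) = 0.3422
Before dose 2, 1 dose has been given (aged 1τ).
C_trough = C₀ × r = 13.92 × 0.3422 = 4.763 mg/L

4.8 mg/L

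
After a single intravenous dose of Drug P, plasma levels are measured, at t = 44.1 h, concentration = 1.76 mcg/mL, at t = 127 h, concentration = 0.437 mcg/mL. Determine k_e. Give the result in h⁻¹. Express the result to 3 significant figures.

k = ln(C₁/C₂) / (t₂ − t₁) = ln(1.76/0.437) / (127 − 44.1)
  = 1.393 / 82.90 = 0.01680 h⁻¹

0.0168 h⁻¹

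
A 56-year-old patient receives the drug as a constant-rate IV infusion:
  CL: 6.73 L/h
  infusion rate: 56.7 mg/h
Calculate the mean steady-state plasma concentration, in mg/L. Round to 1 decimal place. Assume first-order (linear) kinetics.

At steady state Css = R₀ / CL = 56.7 / 6.730 = 8.425 mg/L

8.4 mg/L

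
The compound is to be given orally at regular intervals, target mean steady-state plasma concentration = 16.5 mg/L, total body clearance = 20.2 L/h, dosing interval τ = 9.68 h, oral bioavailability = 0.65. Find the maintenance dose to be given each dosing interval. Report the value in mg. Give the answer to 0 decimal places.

4964 mg

At steady state, F × (Dose/τ) = Css × CL.
Dose = Css × CL × τ / F = 16.5 × 20.20 × 9.68 / 0.65 = 4964 mg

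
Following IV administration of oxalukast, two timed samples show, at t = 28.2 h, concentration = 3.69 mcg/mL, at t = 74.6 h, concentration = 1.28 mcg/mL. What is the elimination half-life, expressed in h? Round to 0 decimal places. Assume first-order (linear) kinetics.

30 h

k = ln(C₁/C₂) / (t₂ − t₁) = ln(3.69/1.28) / (74.6 − 28.2)
  = 1.059 / 46.40 = 0.02282 h⁻¹
t½ = ln2 / k = 0.693147 / 0.02282 = 30.37 h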